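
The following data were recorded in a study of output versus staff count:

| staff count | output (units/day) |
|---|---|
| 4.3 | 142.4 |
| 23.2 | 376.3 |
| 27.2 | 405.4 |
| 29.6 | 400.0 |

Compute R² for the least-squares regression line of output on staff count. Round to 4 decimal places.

0.9759

n = 4, Σx = 84.3, Σy = 1324.1, Σxy = 32209.36, Σx² = 2172.73, Σy² = 486228.61
Sxx = Σx² − (Σx)²/n = 2172.73 − 1776.6225 = 396.1075
Sxy = Σxy − (Σx)(Σy)/n = 32209.36 − 27905.4075 = 4303.9525
Syy = Σy² − (Σy)²/n = 486228.61 − 438310.2025 = 47918.4075
R² = Sxy²/(Sxx·Syy) = (4303.9525)²/(396.1075·47918.4075) = 0.975932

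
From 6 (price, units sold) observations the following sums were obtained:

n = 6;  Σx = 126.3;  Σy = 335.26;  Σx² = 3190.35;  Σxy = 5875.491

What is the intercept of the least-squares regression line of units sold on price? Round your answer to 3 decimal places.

Sxx = Σx² − (Σx)²/n = 3190.35 − 2658.615 = 531.735
Sxy = Σxy − (Σx)(Σy)/n = 5875.491 − 7057.223 = -1181.732
b = Sxy/Sxx = -1181.732/531.735 = -2.222408
a = ȳ − b·x̄ = 55.876667 − (-2.222408)·21.05 = 102.658350

102.658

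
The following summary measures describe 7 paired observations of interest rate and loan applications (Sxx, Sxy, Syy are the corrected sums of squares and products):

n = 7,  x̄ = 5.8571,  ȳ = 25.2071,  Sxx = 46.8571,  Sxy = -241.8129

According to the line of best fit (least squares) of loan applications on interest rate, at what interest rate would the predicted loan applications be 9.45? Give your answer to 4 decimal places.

8.9104

b = Sxy/Sxx = -241.8129/46.8571 = -5.160646
a = ȳ − b·x̄ = 25.2071 − (-5.160646)·5.8571 = 55.433519
Set a + b·x = 9.45: x = (9.45 − 55.433519) / (-5.160646) = 8.910419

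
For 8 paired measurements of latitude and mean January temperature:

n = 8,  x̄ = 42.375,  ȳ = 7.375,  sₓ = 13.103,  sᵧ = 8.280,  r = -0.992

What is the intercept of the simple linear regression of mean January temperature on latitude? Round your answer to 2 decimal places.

33.94

b = r · sᵧ/sₓ = -0.992 · 8.28/13.103 = -0.626861
a = ȳ − b·x̄ = 7.375 − (-0.626861)·42.375 = 33.938236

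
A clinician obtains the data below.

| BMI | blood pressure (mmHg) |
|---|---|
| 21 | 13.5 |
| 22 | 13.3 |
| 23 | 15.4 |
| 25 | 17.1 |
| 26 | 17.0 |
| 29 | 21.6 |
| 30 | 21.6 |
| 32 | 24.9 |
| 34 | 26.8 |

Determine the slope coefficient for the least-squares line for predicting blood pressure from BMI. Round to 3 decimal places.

1.059

n = 9, Σx = 242, Σy = 171.2, Σxy = 4782.2, Σx² = 6676
Sxx = Σx² − (Σx)²/n = 6676 − 6507.111111 = 168.888889
Sxy = Σxy − (Σx)(Σy)/n = 4782.2 − 4603.377778 = 178.822222
b = Sxy/Sxx = 178.822222/168.888889 = 1.058816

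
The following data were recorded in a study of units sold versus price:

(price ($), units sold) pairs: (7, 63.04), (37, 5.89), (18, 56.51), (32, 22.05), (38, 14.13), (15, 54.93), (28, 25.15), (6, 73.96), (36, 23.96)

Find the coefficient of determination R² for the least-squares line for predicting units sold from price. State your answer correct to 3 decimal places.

0.943

n = 9, Σx = 217, Σy = 339.62, Σxy = 5753.4, Σx² = 6551, Σy² = 17581.9638
Sxx = Σx² − (Σx)²/n = 6551 − 5232.111111 = 1318.888889
Sxy = Σxy − (Σx)(Σy)/n = 5753.4 − 8188.615556 = -2435.215556
Syy = Σy² − (Σy)²/n = 17581.9638 − 12815.749378 = 4766.214422
R² = Sxy²/(Sxx·Syy) = (-2435.215556)²/(1318.888889·4766.214422) = 0.943394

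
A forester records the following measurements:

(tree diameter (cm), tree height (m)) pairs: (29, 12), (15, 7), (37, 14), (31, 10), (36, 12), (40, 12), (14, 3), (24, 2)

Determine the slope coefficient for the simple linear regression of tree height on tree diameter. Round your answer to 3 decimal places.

n = 8, Σx = 226, Σy = 72, Σxy = 2283, Σx² = 7064
Sxx = Σx² − (Σx)²/n = 7064 − 6384.5 = 679.5
Sxy = Σxy − (Σx)(Σy)/n = 2283 − 2034 = 249
b = Sxy/Sxx = 249/679.5 = 0.366446

0.366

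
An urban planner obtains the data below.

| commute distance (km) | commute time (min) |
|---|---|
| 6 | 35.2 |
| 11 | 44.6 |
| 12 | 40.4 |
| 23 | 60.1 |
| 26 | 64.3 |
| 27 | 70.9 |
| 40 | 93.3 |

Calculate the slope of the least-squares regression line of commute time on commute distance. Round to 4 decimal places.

n = 7, Σx = 145, Σy = 408.8, Σxy = 9887, Σx² = 3835
Sxx = Σx² − (Σx)²/n = 3835 − 3003.571429 = 831.428571
Sxy = Σxy − (Σx)(Σy)/n = 9887 − 8468 = 1419
b = Sxy/Sxx = 1419/831.428571 = 1.706701

1.7067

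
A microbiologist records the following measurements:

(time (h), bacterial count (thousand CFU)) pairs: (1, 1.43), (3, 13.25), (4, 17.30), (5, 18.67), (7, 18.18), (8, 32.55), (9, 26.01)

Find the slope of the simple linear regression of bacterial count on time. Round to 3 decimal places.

3.078

n = 7, Σx = 37, Σy = 127.39, Σxy = 825.48, Σx² = 245
Sxx = Σx² − (Σx)²/n = 245 − 195.571429 = 49.428571
Sxy = Σxy − (Σx)(Σy)/n = 825.48 − 673.347143 = 152.132857
b = Sxy/Sxx = 152.132857/49.428571 = 3.077832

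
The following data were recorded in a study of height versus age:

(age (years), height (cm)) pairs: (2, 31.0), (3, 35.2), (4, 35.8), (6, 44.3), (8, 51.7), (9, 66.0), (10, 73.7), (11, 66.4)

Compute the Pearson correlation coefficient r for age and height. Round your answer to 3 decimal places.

0.961

n = 8, Σx = 53, Σy = 404.1, Σxy = 3051.6, Σx² = 431, Σy² = 22313.71
Sxx = Σx² − (Σx)²/n = 431 − 351.125 = 79.875
Sxy = Σxy − (Σx)(Σy)/n = 3051.6 − 2677.1625 = 374.4375
Syy = Σy² − (Σy)²/n = 22313.71 − 20412.10125 = 1901.60875
r = Sxy/√(Sxx·Syy) = 374.4375/√(151890.998906) = 374.4375/389.731958 = 0.960756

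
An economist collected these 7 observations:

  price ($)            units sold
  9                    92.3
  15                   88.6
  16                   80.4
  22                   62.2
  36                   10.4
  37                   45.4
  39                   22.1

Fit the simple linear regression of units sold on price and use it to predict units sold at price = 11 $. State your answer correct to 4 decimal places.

91.6788

n = 7, Σx = 174, Σy = 401.4, Σxy = 7730.6, Σx² = 5232
Sxx = Σx² − (Σx)²/n = 5232 − 4325.142857 = 906.857143
Sxy = Σxy − (Σx)(Σy)/n = 7730.6 − 9977.657143 = -2247.057143
b = Sxy/Sxx = -2247.057143/906.857143 = -2.477851
a = ȳ − b·x̄ = 57.342857 − (-2.477851)·24.857143 = 118.935161
ŷ(11) = a + b·11 = 118.935161 + (-2.477851)·11 = 91.678796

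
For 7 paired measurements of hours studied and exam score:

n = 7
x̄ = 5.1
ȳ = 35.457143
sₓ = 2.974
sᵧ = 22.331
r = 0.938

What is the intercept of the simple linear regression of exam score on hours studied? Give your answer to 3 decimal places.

b = r · sᵧ/sₓ = 0.938 · 22.331/2.974 = 7.043200
a = ȳ − b·x̄ = 35.457143 − 7.043200·5.1 = -0.463179

-0.463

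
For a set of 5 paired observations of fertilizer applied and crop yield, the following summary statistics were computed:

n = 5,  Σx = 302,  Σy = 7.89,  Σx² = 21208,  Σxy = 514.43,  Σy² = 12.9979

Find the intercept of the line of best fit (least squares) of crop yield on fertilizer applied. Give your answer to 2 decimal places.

Sxx = Σx² − (Σx)²/n = 21208 − 18240.8 = 2967.2
Sxy = Σxy − (Σx)(Σy)/n = 514.43 − 476.556 = 37.874
b = Sxy/Sxx = 37.874/2967.2 = 0.012764
a = ȳ − b·x̄ = 1.578 − 0.012764·60.4 = 0.807041

0.81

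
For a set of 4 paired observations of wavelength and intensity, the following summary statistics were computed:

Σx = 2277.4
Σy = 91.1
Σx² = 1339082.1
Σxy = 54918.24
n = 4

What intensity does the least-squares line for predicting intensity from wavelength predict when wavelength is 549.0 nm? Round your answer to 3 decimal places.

21.312

Sxx = Σx² − (Σx)²/n = 1339082.1 − 1296637.69 = 42444.41
Sxy = Σxy − (Σx)(Σy)/n = 54918.24 − 51867.785 = 3050.455
b = Sxy/Sxx = 3050.455/42444.41 = 0.071869
a = ȳ − b·x̄ = 22.775 − 0.071869·569.35 = -18.143853
ŷ(549.0) = a + b·549.0 = -18.143853 + 0.071869·549 = 21.312457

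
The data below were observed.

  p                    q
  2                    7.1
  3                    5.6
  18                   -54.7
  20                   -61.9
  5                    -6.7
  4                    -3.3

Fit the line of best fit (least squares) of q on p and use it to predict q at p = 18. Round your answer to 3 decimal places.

n = 6, Σx = 52, Σy = -113.9, Σxy = -2238.3, Σx² = 778
Sxx = Σx² − (Σx)²/n = 778 − 450.666667 = 327.333333
Sxy = Σxy − (Σx)(Σy)/n = -2238.3 − (-987.133333) = -1251.166667
b = Sxy/Sxx = -1251.166667/327.333333 = -3.822301
a = ȳ − b·x̄ = -18.983333 − (-3.822301)·8.666667 = 14.143279
ŷ(18) = a + b·18 = 14.143279 + (-3.822301)·18 = -54.658147

-54.658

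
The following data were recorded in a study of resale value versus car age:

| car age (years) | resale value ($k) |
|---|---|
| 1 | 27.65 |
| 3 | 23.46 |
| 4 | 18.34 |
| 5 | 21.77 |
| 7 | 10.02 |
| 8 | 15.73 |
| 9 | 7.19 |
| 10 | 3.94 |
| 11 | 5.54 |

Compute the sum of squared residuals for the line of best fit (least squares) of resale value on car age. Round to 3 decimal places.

61.867

n = 9, Σx = 58, Σy = 133.64, Σxy = 641.27, Σx² = 466, Σy² = 2570.9272
Sxx = Σx² − (Σx)²/n = 466 − 373.777778 = 92.222222
Sxy = Σxy − (Σx)(Σy)/n = 641.27 − 861.235556 = -219.965556
Syy = Σy² − (Σy)²/n = 2570.9272 − 1984.405511 = 586.521689
b = Sxy/Sxx = -219.965556/92.222222 = -2.385169
SSE = Syy − b·Sxy = 586.521689 − (-2.385169)·(-219.965556) = 61.866736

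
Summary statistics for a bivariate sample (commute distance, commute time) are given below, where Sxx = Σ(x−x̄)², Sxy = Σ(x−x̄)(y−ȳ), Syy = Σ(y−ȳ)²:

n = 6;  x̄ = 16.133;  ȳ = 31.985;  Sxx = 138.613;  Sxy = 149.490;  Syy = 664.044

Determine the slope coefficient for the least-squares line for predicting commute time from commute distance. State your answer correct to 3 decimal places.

1.078

b = Sxy/Sxx = 149.49/138.613 = 1.078470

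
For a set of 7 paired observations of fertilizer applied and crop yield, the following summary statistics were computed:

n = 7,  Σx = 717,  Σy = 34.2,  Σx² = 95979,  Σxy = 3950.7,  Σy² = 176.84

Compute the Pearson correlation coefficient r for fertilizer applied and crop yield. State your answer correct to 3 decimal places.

Sxx = Σx² − (Σx)²/n = 95979 − 73441.285714 = 22537.714286
Sxy = Σxy − (Σx)(Σy)/n = 3950.7 − 3503.057143 = 447.642857
Syy = Σy² − (Σy)²/n = 176.84 − 167.091429 = 9.748571
r = Sxy/√(Sxx·Syy) = 447.642857/√(219710.517551) = 447.642857/468.732885 = 0.955006

0.955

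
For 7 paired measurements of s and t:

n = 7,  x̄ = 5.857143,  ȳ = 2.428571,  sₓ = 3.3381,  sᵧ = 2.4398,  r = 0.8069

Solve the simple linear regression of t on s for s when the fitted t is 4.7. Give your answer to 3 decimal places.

9.709

b = r · sᵧ/sₓ = 0.8069 · 2.4398/3.3381 = 0.589759
a = ȳ − b·x̄ = 2.428571 − 0.589759·5.857143 = -1.025732
Set a + b·x = 4.7: x = (4.7 − (-1.025732)) / 0.589759 = 9.708596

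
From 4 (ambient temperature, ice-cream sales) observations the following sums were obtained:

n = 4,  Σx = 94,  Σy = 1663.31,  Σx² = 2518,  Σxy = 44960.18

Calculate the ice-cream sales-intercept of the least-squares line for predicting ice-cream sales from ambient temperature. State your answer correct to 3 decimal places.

-30.779

Sxx = Σx² − (Σx)²/n = 2518 − 2209 = 309
Sxy = Σxy − (Σx)(Σy)/n = 44960.18 − 39087.785 = 5872.395
b = Sxy/Sxx = 5872.395/309 = 19.004515
a = ȳ − b·x̄ = 415.8275 − 19.004515·23.5 = -30.778592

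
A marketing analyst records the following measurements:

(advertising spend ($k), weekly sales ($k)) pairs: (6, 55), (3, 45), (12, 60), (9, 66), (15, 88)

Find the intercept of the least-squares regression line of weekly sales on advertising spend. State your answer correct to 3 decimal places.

n = 5, Σx = 45, Σy = 314, Σxy = 3099, Σx² = 495
Sxx = Σx² − (Σx)²/n = 495 − 405 = 90
Sxy = Σxy − (Σx)(Σy)/n = 3099 − 2826 = 273
b = Sxy/Sxx = 273/90 = 3.033333
a = ȳ − b·x̄ = 62.8 − 3.033333·9 = 35.5

35.500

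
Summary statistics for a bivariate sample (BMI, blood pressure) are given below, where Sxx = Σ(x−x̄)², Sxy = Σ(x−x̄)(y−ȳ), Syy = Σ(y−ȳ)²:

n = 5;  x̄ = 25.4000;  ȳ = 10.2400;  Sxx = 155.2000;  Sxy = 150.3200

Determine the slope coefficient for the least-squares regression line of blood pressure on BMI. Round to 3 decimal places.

0.969

b = Sxy/Sxx = 150.32/155.2 = 0.968557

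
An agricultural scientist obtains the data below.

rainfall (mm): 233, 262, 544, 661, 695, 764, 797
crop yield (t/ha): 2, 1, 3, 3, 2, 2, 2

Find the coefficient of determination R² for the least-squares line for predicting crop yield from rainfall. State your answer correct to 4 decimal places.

0.1552

n = 7, Σx = 3956, Σy = 15, Σxy = 8855, Σx² = 2557720, Σy² = 35
Sxx = Σx² − (Σx)²/n = 2557720 − 2235705.142857 = 322014.857143
Sxy = Σxy − (Σx)(Σy)/n = 8855 − 8477.142857 = 377.857143
Syy = Σy² − (Σy)²/n = 35 − 32.142857 = 2.857143
R² = Sxy²/(Sxx·Syy) = (377.857143)²/(322014.857143·2.857143) = 0.155184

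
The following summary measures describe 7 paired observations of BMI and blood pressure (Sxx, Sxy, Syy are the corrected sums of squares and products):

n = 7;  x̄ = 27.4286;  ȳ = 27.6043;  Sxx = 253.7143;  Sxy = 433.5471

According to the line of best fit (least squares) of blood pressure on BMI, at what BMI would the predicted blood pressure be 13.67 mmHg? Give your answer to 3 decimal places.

19.274

b = Sxy/Sxx = 433.5471/253.7143 = 1.708800
a = ȳ − b·x̄ = 27.6043 − 1.708800·27.4286 = -19.265703
Set a + b·x = 13.67: x = (13.67 − (-19.265703)) / 1.708800 = 19.274166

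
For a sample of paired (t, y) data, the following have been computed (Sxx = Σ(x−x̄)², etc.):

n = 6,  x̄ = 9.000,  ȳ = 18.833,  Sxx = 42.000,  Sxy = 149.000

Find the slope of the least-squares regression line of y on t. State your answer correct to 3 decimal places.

b = Sxy/Sxx = 149/42 = 3.547619

3.548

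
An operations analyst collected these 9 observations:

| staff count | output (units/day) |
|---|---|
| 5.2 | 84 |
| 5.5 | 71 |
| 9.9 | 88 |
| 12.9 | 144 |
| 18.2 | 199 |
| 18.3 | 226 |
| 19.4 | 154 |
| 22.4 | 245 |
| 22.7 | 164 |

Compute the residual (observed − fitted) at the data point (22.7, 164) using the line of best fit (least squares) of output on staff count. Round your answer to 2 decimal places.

n = 9, Σx = 134.5, Σy = 1375, Σxy = 23512.1, Σx² = 2381.25
Sxx = Σx² − (Σx)²/n = 2381.25 − 2010.027778 = 371.222222
Sxy = Σxy − (Σx)(Σy)/n = 23512.1 − 20548.611111 = 2963.488889
b = Sxy/Sxx = 2963.488889/371.222222 = 7.983059
a = ȳ − b·x̄ = 152.777778 − 7.983059·14.944444 = 33.475397
ŷ(22.7) = 33.475397 + 7.983059·22.7 = 214.690835
residual = y − ŷ = 164 − 214.690835 = -50.690835

-50.69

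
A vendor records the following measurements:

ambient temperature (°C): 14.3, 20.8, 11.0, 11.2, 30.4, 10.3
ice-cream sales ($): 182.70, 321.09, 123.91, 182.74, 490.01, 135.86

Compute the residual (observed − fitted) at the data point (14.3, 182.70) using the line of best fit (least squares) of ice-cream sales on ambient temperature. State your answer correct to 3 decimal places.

-20.733

n = 6, Σx = 98, Σy = 1436.31, Σxy = 28996.642, Σx² = 1913.82
Sxx = Σx² − (Σx)²/n = 1913.82 − 1600.666667 = 313.153333
Sxy = Σxy − (Σx)(Σy)/n = 28996.642 − 23459.73 = 5536.912
b = Sxy/Sxx = 5536.912/313.153333 = 17.681153
a = ȳ − b·x̄ = 239.385 − 17.681153·16.333333 = -49.407166
ŷ(14.3) = -49.407166 + 17.681153·14.3 = 203.433322
residual = y − ŷ = 182.70 − 203.433322 = -20.733322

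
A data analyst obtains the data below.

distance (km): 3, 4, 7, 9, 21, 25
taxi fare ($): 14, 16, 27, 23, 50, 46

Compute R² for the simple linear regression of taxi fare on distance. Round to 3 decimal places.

n = 6, Σx = 69, Σy = 176, Σxy = 2702, Σx² = 1221, Σy² = 6326
Sxx = Σx² − (Σx)²/n = 1221 − 793.5 = 427.5
Sxy = Σxy − (Σx)(Σy)/n = 2702 − 2024 = 678
Syy = Σy² − (Σy)²/n = 6326 − 5162.666667 = 1163.333333
R² = Sxy²/(Sxx·Syy) = (678)²/(427.5·1163.333333) = 0.924313

0.924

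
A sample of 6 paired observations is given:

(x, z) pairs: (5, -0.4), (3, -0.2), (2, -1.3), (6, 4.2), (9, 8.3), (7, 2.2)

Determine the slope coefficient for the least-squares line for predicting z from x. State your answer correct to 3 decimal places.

n = 6, Σx = 32, Σy = 12.8, Σxy = 110.1, Σx² = 204
Sxx = Σx² − (Σx)²/n = 204 − 170.666667 = 33.333333
Sxy = Σxy − (Σx)(Σy)/n = 110.1 − 68.266667 = 41.833333
b = Sxy/Sxx = 41.833333/33.333333 = 1.255

1.255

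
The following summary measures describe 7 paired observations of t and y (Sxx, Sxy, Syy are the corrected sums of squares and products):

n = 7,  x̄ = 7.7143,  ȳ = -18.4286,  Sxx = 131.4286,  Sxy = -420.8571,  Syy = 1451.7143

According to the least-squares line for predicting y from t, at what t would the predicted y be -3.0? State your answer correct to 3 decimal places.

b = Sxy/Sxx = -420.8571/131.4286 = -3.202173
a = ȳ − b·x̄ = -18.4286 − (-3.202173)·7.7143 = 6.273922
Set a + b·x = -3.0: x = (-3.0 − 6.273922) / (-3.202173) = 2.896134

2.896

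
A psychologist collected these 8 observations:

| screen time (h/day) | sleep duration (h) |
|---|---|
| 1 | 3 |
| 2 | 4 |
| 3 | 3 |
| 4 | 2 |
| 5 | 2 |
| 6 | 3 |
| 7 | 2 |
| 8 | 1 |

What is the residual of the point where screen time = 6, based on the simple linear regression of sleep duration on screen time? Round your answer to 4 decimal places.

n = 8, Σx = 36, Σy = 20, Σxy = 78, Σx² = 204
Sxx = Σx² − (Σx)²/n = 204 − 162 = 42
Sxy = Σxy − (Σx)(Σy)/n = 78 − 90 = -12
b = Sxy/Sxx = -12/42 = -0.285714
a = ȳ − b·x̄ = 2.5 − (-0.285714)·4.5 = 3.785714
ŷ(6) = 3.785714 + (-0.285714)·6 = 2.071429
residual = y − ŷ = 3 − 2.071429 = 0.928571

0.9286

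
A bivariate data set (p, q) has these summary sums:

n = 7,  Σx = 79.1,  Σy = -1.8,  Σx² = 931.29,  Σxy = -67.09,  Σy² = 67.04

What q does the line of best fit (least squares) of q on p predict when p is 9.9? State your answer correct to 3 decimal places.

Sxx = Σx² − (Σx)²/n = 931.29 − 893.83 = 37.46
Sxy = Σxy − (Σx)(Σy)/n = -67.09 − (-20.34) = -46.75
b = Sxy/Sxx = -46.75/37.46 = -1.247998
a = ȳ − b·x̄ = -0.257143 − (-1.247998)·11.3 = 13.845233
ŷ(9.9) = a + b·9.9 = 13.845233 + (-1.247998)·9.9 = 1.490054

1.490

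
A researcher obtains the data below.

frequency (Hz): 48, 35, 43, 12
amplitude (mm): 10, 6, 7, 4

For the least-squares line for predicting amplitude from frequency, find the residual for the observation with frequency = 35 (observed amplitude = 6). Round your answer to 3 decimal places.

-0.821

n = 4, Σx = 138, Σy = 27, Σxy = 1039, Σx² = 5522
Sxx = Σx² − (Σx)²/n = 5522 − 4761 = 761
Sxy = Σxy − (Σx)(Σy)/n = 1039 − 931.5 = 107.5
b = Sxy/Sxx = 107.5/761 = 0.141261
a = ȳ − b·x̄ = 6.75 − 0.141261·34.5 = 1.876478
ŷ(35) = 1.876478 + 0.141261·35 = 6.820631
residual = y − ŷ = 6 − 6.820631 = -0.820631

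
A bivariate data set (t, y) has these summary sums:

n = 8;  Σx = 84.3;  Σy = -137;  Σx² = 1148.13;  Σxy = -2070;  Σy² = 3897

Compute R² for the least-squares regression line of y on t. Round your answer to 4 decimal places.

Sxx = Σx² − (Σx)²/n = 1148.13 − 888.31125 = 259.81875
Sxy = Σxy − (Σx)(Σy)/n = -2070 − (-1443.6375) = -626.3625
Syy = Σy² − (Σy)²/n = 3897 − 2346.125 = 1550.875
R² = Sxy²/(Sxx·Syy) = (-626.3625)²/(259.81875·1550.875) = 0.973653

0.9737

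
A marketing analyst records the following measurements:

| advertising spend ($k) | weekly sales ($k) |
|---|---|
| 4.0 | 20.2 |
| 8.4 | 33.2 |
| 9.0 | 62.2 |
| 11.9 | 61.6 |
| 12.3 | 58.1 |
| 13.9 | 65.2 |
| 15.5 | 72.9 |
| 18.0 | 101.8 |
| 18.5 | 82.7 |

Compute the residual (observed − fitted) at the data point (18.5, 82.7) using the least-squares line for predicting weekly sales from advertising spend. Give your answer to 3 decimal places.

n = 9, Σx = 111.5, Σy = 557.9, Σxy = 7765.73, Σx² = 1560.17
Sxx = Σx² − (Σx)²/n = 1560.17 − 1381.361111 = 178.808889
Sxy = Σxy − (Σx)(Σy)/n = 7765.73 − 6911.761111 = 853.968889
b = Sxy/Sxx = 853.968889/178.808889 = 4.775875
a = ȳ − b·x̄ = 61.988889 − 4.775875·12.388889 = 2.821105
ŷ(18.5) = 2.821105 + 4.775875·18.5 = 91.174791
residual = y − ŷ = 82.7 − 91.174791 = -8.474791

-8.475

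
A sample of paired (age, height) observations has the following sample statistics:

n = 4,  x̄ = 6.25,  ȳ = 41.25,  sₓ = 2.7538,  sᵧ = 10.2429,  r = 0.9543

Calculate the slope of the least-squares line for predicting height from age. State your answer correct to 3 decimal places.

b = r · sᵧ/sₓ = 0.9543 · 10.2429/2.7538 = 3.549568

3.550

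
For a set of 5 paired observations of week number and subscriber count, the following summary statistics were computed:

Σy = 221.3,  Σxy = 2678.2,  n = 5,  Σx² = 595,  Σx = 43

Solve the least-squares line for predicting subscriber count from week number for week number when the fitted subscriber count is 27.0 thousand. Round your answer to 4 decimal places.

Sxx = Σx² − (Σx)²/n = 595 − 369.8 = 225.2
Sxy = Σxy − (Σx)(Σy)/n = 2678.2 − 1903.18 = 775.02
b = Sxy/Sxx = 775.02/225.2 = 3.441474
a = ȳ − b·x̄ = 44.26 − 3.441474·8.6 = 14.663321
Set a + b·x = 27.0: x = (27.0 − 14.663321) / 3.441474 = 3.584707

3.5847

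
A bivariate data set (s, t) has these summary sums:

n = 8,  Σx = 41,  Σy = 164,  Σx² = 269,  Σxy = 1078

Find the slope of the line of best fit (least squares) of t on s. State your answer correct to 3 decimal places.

4.034

Sxx = Σx² − (Σx)²/n = 269 − 210.125 = 58.875
Sxy = Σxy − (Σx)(Σy)/n = 1078 − 840.5 = 237.5
b = Sxy/Sxx = 237.5/58.875 = 4.033970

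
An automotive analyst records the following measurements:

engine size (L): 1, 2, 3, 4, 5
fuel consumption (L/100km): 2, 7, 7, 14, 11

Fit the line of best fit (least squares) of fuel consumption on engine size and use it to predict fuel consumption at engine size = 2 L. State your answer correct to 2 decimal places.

5.70

n = 5, Σx = 15, Σy = 41, Σxy = 148, Σx² = 55
Sxx = Σx² − (Σx)²/n = 55 − 45 = 10
Sxy = Σxy − (Σx)(Σy)/n = 148 − 123 = 25
b = Sxy/Sxx = 25/10 = 2.5
a = ȳ − b·x̄ = 8.2 − 2.5·3 = 0.7
ŷ(2) = a + b·2 = 0.7 + 2.5·2 = 5.7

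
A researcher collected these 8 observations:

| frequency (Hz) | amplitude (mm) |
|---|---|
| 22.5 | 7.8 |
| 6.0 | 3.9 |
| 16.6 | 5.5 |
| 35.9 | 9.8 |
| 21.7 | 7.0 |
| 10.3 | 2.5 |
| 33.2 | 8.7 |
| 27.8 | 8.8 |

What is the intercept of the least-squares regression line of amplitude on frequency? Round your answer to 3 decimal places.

n = 8, Σx = 174, Σy = 54, Σxy = 1353.15, Σx² = 4558.68
Sxx = Σx² − (Σx)²/n = 4558.68 − 3784.5 = 774.18
Sxy = Σxy − (Σx)(Σy)/n = 1353.15 − 1174.5 = 178.65
b = Sxy/Sxx = 178.65/774.18 = 0.230760
a = ȳ − b·x̄ = 6.75 − 0.230760·21.75 = 1.730964

1.731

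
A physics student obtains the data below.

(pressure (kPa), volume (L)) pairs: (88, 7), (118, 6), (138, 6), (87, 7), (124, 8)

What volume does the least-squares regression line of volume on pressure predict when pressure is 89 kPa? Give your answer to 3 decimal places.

n = 5, Σx = 555, Σy = 34, Σxy = 3753, Σx² = 63657
Sxx = Σx² − (Σx)²/n = 63657 − 61605 = 2052
Sxy = Σxy − (Σx)(Σy)/n = 3753 − 3774 = -21
b = Sxy/Sxx = -21/2052 = -0.010234
a = ȳ − b·x̄ = 6.8 − (-0.010234)·111 = 7.935965
ŷ(89) = a + b·89 = 7.935965 + (-0.010234)·89 = 7.025146

7.025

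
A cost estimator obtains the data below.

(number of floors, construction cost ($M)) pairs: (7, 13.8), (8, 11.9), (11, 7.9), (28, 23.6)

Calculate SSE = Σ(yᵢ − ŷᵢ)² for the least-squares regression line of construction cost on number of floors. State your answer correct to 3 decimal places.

n = 4, Σx = 54, Σy = 57.2, Σxy = 939.5, Σx² = 1018, Σy² = 951.42
Sxx = Σx² − (Σx)²/n = 1018 − 729 = 289
Sxy = Σxy − (Σx)(Σy)/n = 939.5 − 772.2 = 167.3
Syy = Σy² − (Σy)²/n = 951.42 − 817.96 = 133.46
b = Sxy/Sxx = 167.3/289 = 0.578893
SSE = Syy − b·Sxy = 133.46 − 0.578893·167.3 = 36.611246

36.611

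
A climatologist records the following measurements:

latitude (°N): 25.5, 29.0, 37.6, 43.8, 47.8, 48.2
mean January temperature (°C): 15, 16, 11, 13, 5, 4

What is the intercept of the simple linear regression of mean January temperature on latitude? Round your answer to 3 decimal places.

28.177

n = 6, Σx = 231.9, Σy = 64, Σxy = 2261.3, Σx² = 9431.53
Sxx = Σx² − (Σx)²/n = 9431.53 − 8962.935 = 468.595
Sxy = Σxy − (Σx)(Σy)/n = 2261.3 − 2473.6 = -212.3
b = Sxy/Sxx = -212.3/468.595 = -0.453056
a = ȳ − b·x̄ = 10.666667 − (-0.453056)·38.65 = 28.177300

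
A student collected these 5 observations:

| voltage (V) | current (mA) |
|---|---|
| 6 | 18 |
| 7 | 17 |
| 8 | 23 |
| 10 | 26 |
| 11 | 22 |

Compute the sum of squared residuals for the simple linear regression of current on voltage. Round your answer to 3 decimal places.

25.105

n = 5, Σx = 42, Σy = 106, Σxy = 913, Σx² = 370, Σy² = 2302
Sxx = Σx² − (Σx)²/n = 370 − 352.8 = 17.2
Sxy = Σxy − (Σx)(Σy)/n = 913 − 890.4 = 22.6
Syy = Σy² − (Σy)²/n = 2302 − 2247.2 = 54.8
b = Sxy/Sxx = 22.6/17.2 = 1.313953
SSE = Syy − b·Sxy = 54.8 − 1.313953·22.6 = 25.104651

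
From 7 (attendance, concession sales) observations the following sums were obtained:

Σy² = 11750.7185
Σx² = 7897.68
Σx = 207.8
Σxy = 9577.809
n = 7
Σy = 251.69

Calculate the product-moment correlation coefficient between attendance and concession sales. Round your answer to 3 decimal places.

Sxx = Σx² − (Σx)²/n = 7897.68 − 6168.691429 = 1728.988571
Sxy = Σxy − (Σx)(Σy)/n = 9577.809 − 7471.597429 = 2106.211571
Syy = Σy² − (Σy)²/n = 11750.7185 − 9049.693729 = 2701.024771
r = Sxy/√(Sxx·Syy) = 2106.211571/√(4670040.960945) = 2106.211571/2161.027756 = 0.974634

0.975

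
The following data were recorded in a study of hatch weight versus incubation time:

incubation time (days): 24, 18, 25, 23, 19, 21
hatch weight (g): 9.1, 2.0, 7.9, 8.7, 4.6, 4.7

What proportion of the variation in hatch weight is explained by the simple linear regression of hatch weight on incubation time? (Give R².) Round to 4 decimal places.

n = 6, Σx = 130, Σy = 37, Σxy = 838.1, Σx² = 2856, Σy² = 268.16
Sxx = Σx² − (Σx)²/n = 2856 − 2816.666667 = 39.333333
Sxy = Σxy − (Σx)(Σy)/n = 838.1 − 801.666667 = 36.433333
Syy = Σy² − (Σy)²/n = 268.16 − 228.166667 = 39.993333
R² = Sxy²/(Sxx·Syy) = (36.433333)²/(39.333333·39.993333) = 0.843819

0.8438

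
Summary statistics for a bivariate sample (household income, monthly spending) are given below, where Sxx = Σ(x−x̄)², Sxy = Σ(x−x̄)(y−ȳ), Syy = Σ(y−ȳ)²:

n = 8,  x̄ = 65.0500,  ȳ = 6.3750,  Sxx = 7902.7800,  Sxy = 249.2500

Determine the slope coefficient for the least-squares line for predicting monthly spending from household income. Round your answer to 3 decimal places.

b = Sxy/Sxx = 249.25/7902.78 = 0.031540

0.032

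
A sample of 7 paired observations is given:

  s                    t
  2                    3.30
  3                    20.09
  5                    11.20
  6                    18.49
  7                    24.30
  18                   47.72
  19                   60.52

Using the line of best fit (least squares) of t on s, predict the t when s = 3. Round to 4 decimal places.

n = 7, Σx = 60, Σy = 185.62, Σxy = 2412.75, Σx² = 808
Sxx = Σx² − (Σx)²/n = 808 − 514.285714 = 293.714286
Sxy = Σxy − (Σx)(Σy)/n = 2412.75 − 1591.028571 = 821.721429
b = Sxy/Sxx = 821.721429/293.714286 = 2.797690
a = ȳ − b·x̄ = 26.517143 − 2.797690·8.571429 = 2.536946
ŷ(3) = a + b·3 = 2.536946 + 2.797690·3 = 10.930015

10.9300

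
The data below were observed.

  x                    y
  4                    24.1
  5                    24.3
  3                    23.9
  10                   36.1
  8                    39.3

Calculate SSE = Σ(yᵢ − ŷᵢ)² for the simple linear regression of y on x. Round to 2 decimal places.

44.52

n = 5, Σx = 30, Σy = 147.7, Σxy = 965, Σx² = 214, Σy² = 4590.21
Sxx = Σx² − (Σx)²/n = 214 − 180 = 34
Sxy = Σxy − (Σx)(Σy)/n = 965 − 886.2 = 78.8
Syy = Σy² − (Σy)²/n = 4590.21 − 4363.058 = 227.152
b = Sxy/Sxx = 78.8/34 = 2.317647
SSE = Syy − b·Sxy = 227.152 − 2.317647·78.8 = 44.521412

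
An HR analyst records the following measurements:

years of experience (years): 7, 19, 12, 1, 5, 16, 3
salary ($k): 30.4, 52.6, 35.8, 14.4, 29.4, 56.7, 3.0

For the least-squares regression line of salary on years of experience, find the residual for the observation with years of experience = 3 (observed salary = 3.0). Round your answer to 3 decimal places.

n = 7, Σx = 63, Σy = 222.3, Σxy = 2719.4, Σx² = 845
Sxx = Σx² − (Σx)²/n = 845 − 567 = 278
Sxy = Σxy − (Σx)(Σy)/n = 2719.4 − 2000.7 = 718.7
b = Sxy/Sxx = 718.7/278 = 2.585252
a = ȳ − b·x̄ = 31.757143 − 2.585252·9 = 8.489877
ŷ(3) = 8.489877 + 2.585252·3 = 16.245632
residual = y − ŷ = 3.0 − 16.245632 = -13.245632

-13.246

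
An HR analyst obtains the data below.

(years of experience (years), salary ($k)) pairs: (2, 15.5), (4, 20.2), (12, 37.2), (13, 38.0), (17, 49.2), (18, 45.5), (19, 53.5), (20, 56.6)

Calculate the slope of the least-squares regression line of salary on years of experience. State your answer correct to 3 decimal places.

2.167

n = 8, Σx = 105, Σy = 315.7, Σxy = 4856.1, Σx² = 1707
Sxx = Σx² − (Σx)²/n = 1707 − 1378.125 = 328.875
Sxy = Σxy − (Σx)(Σy)/n = 4856.1 − 4143.5625 = 712.5375
b = Sxy/Sxx = 712.5375/328.875 = 2.166591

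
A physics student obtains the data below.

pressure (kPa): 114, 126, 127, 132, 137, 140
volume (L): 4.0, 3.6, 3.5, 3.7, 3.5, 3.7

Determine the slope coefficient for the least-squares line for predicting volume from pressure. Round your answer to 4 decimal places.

-0.0124

n = 6, Σx = 776, Σy = 22, Σxy = 2840, Σx² = 100794
Sxx = Σx² − (Σx)²/n = 100794 − 100362.666667 = 431.333333
Sxy = Σxy − (Σx)(Σy)/n = 2840 − 2845.333333 = -5.333333
b = Sxy/Sxx = -5.333333/431.333333 = -0.012365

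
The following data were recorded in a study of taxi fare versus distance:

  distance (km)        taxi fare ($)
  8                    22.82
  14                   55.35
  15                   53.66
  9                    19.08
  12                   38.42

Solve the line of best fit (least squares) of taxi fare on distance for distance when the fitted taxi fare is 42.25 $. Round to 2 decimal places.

12.42

n = 5, Σx = 58, Σy = 189.33, Σxy = 2395.12, Σx² = 710
Sxx = Σx² − (Σx)²/n = 710 − 672.8 = 37.2
Sxy = Σxy − (Σx)(Σy)/n = 2395.12 − 2196.228 = 198.892
b = Sxy/Sxx = 198.892/37.2 = 5.346559
a = ȳ − b·x̄ = 37.866 − 5.346559·11.6 = -24.154086
Set a + b·x = 42.25: x = (42.25 − (-24.154086)) / 5.346559 = 12.419967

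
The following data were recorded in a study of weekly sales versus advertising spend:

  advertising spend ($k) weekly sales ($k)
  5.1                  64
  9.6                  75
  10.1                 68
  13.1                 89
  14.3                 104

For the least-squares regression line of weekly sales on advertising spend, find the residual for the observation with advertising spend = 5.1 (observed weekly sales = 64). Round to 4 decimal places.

n = 5, Σx = 52.2, Σy = 400, Σxy = 4386.3, Σx² = 596.28
Sxx = Σx² − (Σx)²/n = 596.28 − 544.968 = 51.312
Sxy = Σxy − (Σx)(Σy)/n = 4386.3 − 4176 = 210.3
b = Sxy/Sxx = 210.3/51.312 = 4.098457
a = ȳ − b·x̄ = 80 − 4.098457·10.44 = 37.212114
ŷ(5.1) = 37.212114 + 4.098457·5.1 = 58.114242
residual = y − ŷ = 64 − 58.114242 = 5.885758

5.8858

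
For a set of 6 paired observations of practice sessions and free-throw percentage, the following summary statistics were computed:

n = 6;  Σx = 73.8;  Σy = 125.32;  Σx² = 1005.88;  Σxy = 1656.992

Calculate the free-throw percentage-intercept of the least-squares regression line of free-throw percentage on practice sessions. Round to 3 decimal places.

6.404

Sxx = Σx² − (Σx)²/n = 1005.88 − 907.74 = 98.14
Sxy = Σxy − (Σx)(Σy)/n = 1656.992 − 1541.436 = 115.556
b = Sxy/Sxx = 115.556/98.14 = 1.177461
a = ȳ − b·x̄ = 20.886667 − 1.177461·12.3 = 6.403899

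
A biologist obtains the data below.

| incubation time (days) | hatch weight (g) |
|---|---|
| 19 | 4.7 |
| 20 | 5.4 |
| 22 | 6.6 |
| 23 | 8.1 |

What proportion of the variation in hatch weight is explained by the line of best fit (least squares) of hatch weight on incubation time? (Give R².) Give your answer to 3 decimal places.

0.961

n = 4, Σx = 84, Σy = 24.8, Σxy = 528.8, Σx² = 1774, Σy² = 160.42
Sxx = Σx² − (Σx)²/n = 1774 − 1764 = 10
Sxy = Σxy − (Σx)(Σy)/n = 528.8 − 520.8 = 8
Syy = Σy² − (Σy)²/n = 160.42 − 153.76 = 6.66
R² = Sxy²/(Sxx·Syy) = (8)²/(10·6.66) = 0.960961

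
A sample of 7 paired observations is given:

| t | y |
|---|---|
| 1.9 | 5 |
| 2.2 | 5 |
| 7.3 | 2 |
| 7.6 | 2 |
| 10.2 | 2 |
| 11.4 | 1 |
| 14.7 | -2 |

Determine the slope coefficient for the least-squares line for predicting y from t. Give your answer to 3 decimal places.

n = 7, Σx = 55.3, Σy = 15, Σxy = 52.7, Σx² = 569.59
Sxx = Σx² − (Σx)²/n = 569.59 − 436.87 = 132.72
Sxy = Σxy − (Σx)(Σy)/n = 52.7 − 118.5 = -65.8
b = Sxy/Sxx = -65.8/132.72 = -0.495781

-0.496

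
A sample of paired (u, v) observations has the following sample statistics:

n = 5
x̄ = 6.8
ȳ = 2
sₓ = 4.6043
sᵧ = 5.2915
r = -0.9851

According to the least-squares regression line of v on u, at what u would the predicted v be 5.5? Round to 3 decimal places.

3.708

b = r · sᵧ/sₓ = -0.9851 · 5.2915/4.6043 = -1.132128
a = ȳ − b·x̄ = 2 − (-1.132128)·6.8 = 9.698470
Set a + b·x = 5.5: x = (5.5 − 9.698470) / (-1.132128) = 3.708477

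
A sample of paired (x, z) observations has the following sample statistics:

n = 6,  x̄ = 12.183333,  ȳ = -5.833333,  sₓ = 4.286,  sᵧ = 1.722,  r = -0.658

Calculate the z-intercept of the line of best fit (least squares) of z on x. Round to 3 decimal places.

b = r · sᵧ/sₓ = -0.658 · 1.722/4.286 = -0.264367
a = ȳ − b·x̄ = -5.833333 − (-0.264367)·12.183333 = -2.612465

-2.612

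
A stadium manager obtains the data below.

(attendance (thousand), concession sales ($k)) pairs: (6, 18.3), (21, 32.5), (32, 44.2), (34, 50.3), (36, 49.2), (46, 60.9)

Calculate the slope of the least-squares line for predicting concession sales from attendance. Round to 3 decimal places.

1.078

n = 6, Σx = 175, Σy = 255.4, Σxy = 8489.5, Σx² = 6069
Sxx = Σx² − (Σx)²/n = 6069 − 5104.166667 = 964.833333
Sxy = Σxy − (Σx)(Σy)/n = 8489.5 − 7449.166667 = 1040.333333
b = Sxy/Sxx = 1040.333333/964.833333 = 1.078252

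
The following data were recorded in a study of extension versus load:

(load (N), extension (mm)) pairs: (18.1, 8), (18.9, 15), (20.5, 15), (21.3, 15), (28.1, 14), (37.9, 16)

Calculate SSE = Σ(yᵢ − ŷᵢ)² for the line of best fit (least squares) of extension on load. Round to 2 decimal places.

33.51

n = 6, Σx = 144.8, Σy = 83, Σxy = 2055.1, Σx² = 3784.78, Σy² = 1191
Sxx = Σx² − (Σx)²/n = 3784.78 − 3494.506667 = 290.273333
Sxy = Σxy − (Σx)(Σy)/n = 2055.1 − 2003.066667 = 52.033333
Syy = Σy² − (Σy)²/n = 1191 − 1148.166667 = 42.833333
b = Sxy/Sxx = 52.033333/290.273333 = 0.179256
SSE = Syy − b·Sxy = 42.833333 − 0.179256·52.033333 = 33.506029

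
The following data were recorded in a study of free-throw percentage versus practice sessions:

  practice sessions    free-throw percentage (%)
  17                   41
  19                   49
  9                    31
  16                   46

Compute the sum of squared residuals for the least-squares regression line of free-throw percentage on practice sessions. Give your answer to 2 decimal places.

23.51

n = 4, Σx = 61, Σy = 167, Σxy = 2643, Σx² = 987, Σy² = 7159
Sxx = Σx² − (Σx)²/n = 987 − 930.25 = 56.75
Sxy = Σxy − (Σx)(Σy)/n = 2643 − 2546.75 = 96.25
Syy = Σy² − (Σy)²/n = 7159 − 6972.25 = 186.75
b = Sxy/Sxx = 96.25/56.75 = 1.696035
SSE = Syy − b·Sxy = 186.75 − 1.696035·96.25 = 23.506608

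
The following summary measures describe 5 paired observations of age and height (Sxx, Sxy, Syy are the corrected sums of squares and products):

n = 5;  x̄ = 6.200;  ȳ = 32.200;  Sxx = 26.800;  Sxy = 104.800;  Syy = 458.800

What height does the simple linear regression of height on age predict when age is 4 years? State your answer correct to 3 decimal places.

b = Sxy/Sxx = 104.8/26.8 = 3.910448
a = ȳ − b·x̄ = 32.2 − 3.910448·6.2 = 7.955224
ŷ(4) = a + b·4 = 7.955224 + 3.910448·4 = 23.597015

23.597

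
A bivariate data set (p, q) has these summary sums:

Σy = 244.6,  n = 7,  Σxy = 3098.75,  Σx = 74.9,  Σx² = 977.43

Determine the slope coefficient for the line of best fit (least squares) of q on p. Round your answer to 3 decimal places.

Sxx = Σx² − (Σx)²/n = 977.43 − 801.43 = 176
Sxy = Σxy − (Σx)(Σy)/n = 3098.75 − 2617.22 = 481.53
b = Sxy/Sxx = 481.53/176 = 2.735966

2.736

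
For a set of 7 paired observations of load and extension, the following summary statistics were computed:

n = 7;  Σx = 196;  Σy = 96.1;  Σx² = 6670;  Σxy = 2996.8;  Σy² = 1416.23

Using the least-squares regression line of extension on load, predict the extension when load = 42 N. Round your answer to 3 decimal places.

Sxx = Σx² − (Σx)²/n = 6670 − 5488 = 1182
Sxy = Σxy − (Σx)(Σy)/n = 2996.8 − 2690.8 = 306
b = Sxy/Sxx = 306/1182 = 0.258883
a = ȳ − b·x̄ = 13.728571 − 0.258883·28 = 6.479840
ŷ(42) = a + b·42 = 6.479840 + 0.258883·42 = 17.352937

17.353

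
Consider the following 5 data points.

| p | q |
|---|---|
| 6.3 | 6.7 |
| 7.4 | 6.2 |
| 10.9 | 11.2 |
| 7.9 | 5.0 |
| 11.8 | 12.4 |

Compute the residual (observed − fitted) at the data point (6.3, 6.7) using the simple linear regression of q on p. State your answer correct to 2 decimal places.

n = 5, Σx = 44.3, Σy = 41.5, Σxy = 395.99, Σx² = 414.91
Sxx = Σx² − (Σx)²/n = 414.91 − 392.498 = 22.412
Sxy = Σxy − (Σx)(Σy)/n = 395.99 − 367.69 = 28.3
b = Sxy/Sxx = 28.3/22.412 = 1.262716
a = ȳ − b·x̄ = 8.3 − 1.262716·8.86 = -2.887667
ŷ(6.3) = -2.887667 + 1.262716·6.3 = 5.067446
residual = y − ŷ = 6.7 − 5.067446 = 1.632554

1.63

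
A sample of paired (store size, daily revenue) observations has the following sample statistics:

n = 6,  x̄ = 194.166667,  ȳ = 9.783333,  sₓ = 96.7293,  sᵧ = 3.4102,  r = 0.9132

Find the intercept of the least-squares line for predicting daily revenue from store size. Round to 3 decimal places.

b = r · sᵧ/sₓ = 0.9132 · 3.4102/96.7293 = 0.032195
a = ȳ − b·x̄ = 9.783333 − 0.032195·194.166667 = 3.532148

3.532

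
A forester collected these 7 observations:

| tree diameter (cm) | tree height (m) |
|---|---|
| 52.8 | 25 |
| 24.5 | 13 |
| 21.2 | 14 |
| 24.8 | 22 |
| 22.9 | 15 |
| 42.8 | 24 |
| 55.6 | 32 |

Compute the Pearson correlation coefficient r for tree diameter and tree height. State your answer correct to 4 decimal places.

0.8922

n = 7, Σx = 244.6, Σy = 145, Σxy = 5630.8, Σx² = 9900.18, Σy² = 3299
Sxx = Σx² − (Σx)²/n = 9900.18 − 8547.022857 = 1353.157143
Sxy = Σxy − (Σx)(Σy)/n = 5630.8 − 5066.714286 = 564.085714
Syy = Σy² − (Σy)²/n = 3299 − 3003.571429 = 295.428571
r = Sxy/√(Sxx·Syy) = 564.085714/√(399761.281633) = 564.085714/632.266780 = 0.892164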